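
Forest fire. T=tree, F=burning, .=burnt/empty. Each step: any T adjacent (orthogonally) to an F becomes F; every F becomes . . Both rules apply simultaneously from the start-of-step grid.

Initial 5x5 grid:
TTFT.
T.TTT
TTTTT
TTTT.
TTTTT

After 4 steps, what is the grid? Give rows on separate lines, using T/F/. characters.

Step 1: 3 trees catch fire, 1 burn out
  TF.F.
  T.FTT
  TTTTT
  TTTT.
  TTTTT
Step 2: 3 trees catch fire, 3 burn out
  F....
  T..FT
  TTFTT
  TTTT.
  TTTTT
Step 3: 5 trees catch fire, 3 burn out
  .....
  F...F
  TF.FT
  TTFT.
  TTTTT
Step 4: 5 trees catch fire, 5 burn out
  .....
  .....
  F...F
  TF.F.
  TTFTT

.....
.....
F...F
TF.F.
TTFTT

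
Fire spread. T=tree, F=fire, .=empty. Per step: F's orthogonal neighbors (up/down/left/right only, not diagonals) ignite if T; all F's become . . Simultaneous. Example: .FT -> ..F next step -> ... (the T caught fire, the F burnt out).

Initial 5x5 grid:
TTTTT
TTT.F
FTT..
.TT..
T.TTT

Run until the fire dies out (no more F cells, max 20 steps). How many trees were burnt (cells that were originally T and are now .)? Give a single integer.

Step 1: +3 fires, +2 burnt (F count now 3)
Step 2: +5 fires, +3 burnt (F count now 5)
Step 3: +4 fires, +5 burnt (F count now 4)
Step 4: +1 fires, +4 burnt (F count now 1)
Step 5: +1 fires, +1 burnt (F count now 1)
Step 6: +1 fires, +1 burnt (F count now 1)
Step 7: +0 fires, +1 burnt (F count now 0)
Fire out after step 7
Initially T: 16, now '.': 24
Total burnt (originally-T cells now '.'): 15

Answer: 15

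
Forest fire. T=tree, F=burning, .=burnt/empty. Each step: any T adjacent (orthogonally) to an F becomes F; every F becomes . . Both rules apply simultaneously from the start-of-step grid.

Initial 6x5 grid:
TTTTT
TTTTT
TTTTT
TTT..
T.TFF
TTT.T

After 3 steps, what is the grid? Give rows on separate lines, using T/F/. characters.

Step 1: 2 trees catch fire, 2 burn out
  TTTTT
  TTTTT
  TTTTT
  TTT..
  T.F..
  TTT.F
Step 2: 2 trees catch fire, 2 burn out
  TTTTT
  TTTTT
  TTTTT
  TTF..
  T....
  TTF..
Step 3: 3 trees catch fire, 2 burn out
  TTTTT
  TTTTT
  TTFTT
  TF...
  T....
  TF...

TTTTT
TTTTT
TTFTT
TF...
T....
TF...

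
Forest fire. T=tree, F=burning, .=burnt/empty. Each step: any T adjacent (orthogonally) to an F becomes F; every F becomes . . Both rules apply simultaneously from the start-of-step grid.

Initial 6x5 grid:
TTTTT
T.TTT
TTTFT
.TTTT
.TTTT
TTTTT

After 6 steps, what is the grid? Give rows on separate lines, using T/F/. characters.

Step 1: 4 trees catch fire, 1 burn out
  TTTTT
  T.TFT
  TTF.F
  .TTFT
  .TTTT
  TTTTT
Step 2: 7 trees catch fire, 4 burn out
  TTTFT
  T.F.F
  TF...
  .TF.F
  .TTFT
  TTTTT
Step 3: 7 trees catch fire, 7 burn out
  TTF.F
  T....
  F....
  .F...
  .TF.F
  TTTFT
Step 4: 5 trees catch fire, 7 burn out
  TF...
  F....
  .....
  .....
  .F...
  TTF.F
Step 5: 2 trees catch fire, 5 burn out
  F....
  .....
  .....
  .....
  .....
  TF...
Step 6: 1 trees catch fire, 2 burn out
  .....
  .....
  .....
  .....
  .....
  F....

.....
.....
.....
.....
.....
F....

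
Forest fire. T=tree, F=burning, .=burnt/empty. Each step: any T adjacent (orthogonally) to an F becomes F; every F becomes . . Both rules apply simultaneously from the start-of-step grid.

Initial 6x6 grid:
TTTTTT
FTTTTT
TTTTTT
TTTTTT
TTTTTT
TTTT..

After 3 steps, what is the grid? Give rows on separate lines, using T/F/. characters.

Step 1: 3 trees catch fire, 1 burn out
  FTTTTT
  .FTTTT
  FTTTTT
  TTTTTT
  TTTTTT
  TTTT..
Step 2: 4 trees catch fire, 3 burn out
  .FTTTT
  ..FTTT
  .FTTTT
  FTTTTT
  TTTTTT
  TTTT..
Step 3: 5 trees catch fire, 4 burn out
  ..FTTT
  ...FTT
  ..FTTT
  .FTTTT
  FTTTTT
  TTTT..

..FTTT
...FTT
..FTTT
.FTTTT
FTTTTT
TTTT..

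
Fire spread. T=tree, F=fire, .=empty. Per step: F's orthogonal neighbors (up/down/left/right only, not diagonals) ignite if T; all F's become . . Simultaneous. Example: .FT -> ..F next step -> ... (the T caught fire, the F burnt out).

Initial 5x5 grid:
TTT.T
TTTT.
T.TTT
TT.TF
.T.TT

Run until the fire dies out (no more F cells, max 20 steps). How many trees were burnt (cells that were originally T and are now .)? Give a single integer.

Answer: 17

Derivation:
Step 1: +3 fires, +1 burnt (F count now 3)
Step 2: +2 fires, +3 burnt (F count now 2)
Step 3: +2 fires, +2 burnt (F count now 2)
Step 4: +1 fires, +2 burnt (F count now 1)
Step 5: +2 fires, +1 burnt (F count now 2)
Step 6: +2 fires, +2 burnt (F count now 2)
Step 7: +2 fires, +2 burnt (F count now 2)
Step 8: +1 fires, +2 burnt (F count now 1)
Step 9: +1 fires, +1 burnt (F count now 1)
Step 10: +1 fires, +1 burnt (F count now 1)
Step 11: +0 fires, +1 burnt (F count now 0)
Fire out after step 11
Initially T: 18, now '.': 24
Total burnt (originally-T cells now '.'): 17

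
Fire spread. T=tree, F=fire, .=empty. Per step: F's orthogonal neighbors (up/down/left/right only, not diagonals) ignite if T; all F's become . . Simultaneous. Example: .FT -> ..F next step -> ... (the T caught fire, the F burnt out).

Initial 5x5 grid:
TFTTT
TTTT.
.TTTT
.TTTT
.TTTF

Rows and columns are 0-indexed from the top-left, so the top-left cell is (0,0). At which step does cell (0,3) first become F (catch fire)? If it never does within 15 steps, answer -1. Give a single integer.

Step 1: cell (0,3)='T' (+5 fires, +2 burnt)
Step 2: cell (0,3)='F' (+7 fires, +5 burnt)
  -> target ignites at step 2
Step 3: cell (0,3)='.' (+7 fires, +7 burnt)
Step 4: cell (0,3)='.' (+0 fires, +7 burnt)
  fire out at step 4

2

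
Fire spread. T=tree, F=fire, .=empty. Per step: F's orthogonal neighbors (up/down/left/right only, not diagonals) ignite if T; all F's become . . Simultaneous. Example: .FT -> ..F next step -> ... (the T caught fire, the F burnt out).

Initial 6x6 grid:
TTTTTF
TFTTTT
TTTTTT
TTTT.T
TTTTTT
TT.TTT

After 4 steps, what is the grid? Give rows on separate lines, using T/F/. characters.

Step 1: 6 trees catch fire, 2 burn out
  TFTTF.
  F.FTTF
  TFTTTT
  TTTT.T
  TTTTTT
  TT.TTT
Step 2: 9 trees catch fire, 6 burn out
  F.FF..
  ...FF.
  F.FTTF
  TFTT.T
  TTTTTT
  TT.TTT
Step 3: 6 trees catch fire, 9 burn out
  ......
  ......
  ...FF.
  F.FT.F
  TFTTTT
  TT.TTT
Step 4: 5 trees catch fire, 6 burn out
  ......
  ......
  ......
  ...F..
  F.FTTF
  TF.TTT

......
......
......
...F..
F.FTTF
TF.TTT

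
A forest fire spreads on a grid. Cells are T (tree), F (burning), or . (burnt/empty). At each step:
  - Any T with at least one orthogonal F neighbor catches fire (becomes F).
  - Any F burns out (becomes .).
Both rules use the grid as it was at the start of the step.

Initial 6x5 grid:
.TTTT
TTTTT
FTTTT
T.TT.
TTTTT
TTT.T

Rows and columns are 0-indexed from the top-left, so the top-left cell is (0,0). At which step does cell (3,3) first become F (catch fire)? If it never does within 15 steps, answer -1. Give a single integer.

Step 1: cell (3,3)='T' (+3 fires, +1 burnt)
Step 2: cell (3,3)='T' (+3 fires, +3 burnt)
Step 3: cell (3,3)='T' (+6 fires, +3 burnt)
Step 4: cell (3,3)='F' (+6 fires, +6 burnt)
  -> target ignites at step 4
Step 5: cell (3,3)='.' (+4 fires, +6 burnt)
Step 6: cell (3,3)='.' (+2 fires, +4 burnt)
Step 7: cell (3,3)='.' (+1 fires, +2 burnt)
Step 8: cell (3,3)='.' (+0 fires, +1 burnt)
  fire out at step 8

4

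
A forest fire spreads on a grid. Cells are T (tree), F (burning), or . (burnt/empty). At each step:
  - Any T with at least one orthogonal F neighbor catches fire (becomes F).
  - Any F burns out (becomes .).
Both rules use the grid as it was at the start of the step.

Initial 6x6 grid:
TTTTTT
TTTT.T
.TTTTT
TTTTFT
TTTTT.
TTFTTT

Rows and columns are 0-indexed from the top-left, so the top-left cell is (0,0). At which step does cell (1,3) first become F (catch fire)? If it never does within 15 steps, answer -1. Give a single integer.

Step 1: cell (1,3)='T' (+7 fires, +2 burnt)
Step 2: cell (1,3)='T' (+7 fires, +7 burnt)
Step 3: cell (1,3)='F' (+6 fires, +7 burnt)
  -> target ignites at step 3
Step 4: cell (1,3)='.' (+5 fires, +6 burnt)
Step 5: cell (1,3)='.' (+3 fires, +5 burnt)
Step 6: cell (1,3)='.' (+2 fires, +3 burnt)
Step 7: cell (1,3)='.' (+1 fires, +2 burnt)
Step 8: cell (1,3)='.' (+0 fires, +1 burnt)
  fire out at step 8

3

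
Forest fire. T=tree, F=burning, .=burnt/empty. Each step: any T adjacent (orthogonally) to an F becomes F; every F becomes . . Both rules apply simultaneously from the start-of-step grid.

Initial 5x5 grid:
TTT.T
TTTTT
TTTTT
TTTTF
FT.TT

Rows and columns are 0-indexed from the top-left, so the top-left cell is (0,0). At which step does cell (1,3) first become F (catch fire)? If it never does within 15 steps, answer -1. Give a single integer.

Step 1: cell (1,3)='T' (+5 fires, +2 burnt)
Step 2: cell (1,3)='T' (+6 fires, +5 burnt)
Step 3: cell (1,3)='F' (+5 fires, +6 burnt)
  -> target ignites at step 3
Step 4: cell (1,3)='.' (+3 fires, +5 burnt)
Step 5: cell (1,3)='.' (+2 fires, +3 burnt)
Step 6: cell (1,3)='.' (+0 fires, +2 burnt)
  fire out at step 6

3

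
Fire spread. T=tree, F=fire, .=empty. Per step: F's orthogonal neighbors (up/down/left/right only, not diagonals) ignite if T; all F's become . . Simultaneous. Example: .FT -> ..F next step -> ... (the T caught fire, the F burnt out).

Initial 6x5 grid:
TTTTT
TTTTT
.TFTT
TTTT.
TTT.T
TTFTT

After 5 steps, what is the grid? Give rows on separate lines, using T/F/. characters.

Step 1: 7 trees catch fire, 2 burn out
  TTTTT
  TTFTT
  .F.FT
  TTFT.
  TTF.T
  TF.FT
Step 2: 9 trees catch fire, 7 burn out
  TTFTT
  TF.FT
  ....F
  TF.F.
  TF..T
  F...F
Step 3: 7 trees catch fire, 9 burn out
  TF.FT
  F...F
  .....
  F....
  F...F
  .....
Step 4: 2 trees catch fire, 7 burn out
  F...F
  .....
  .....
  .....
  .....
  .....
Step 5: 0 trees catch fire, 2 burn out
  .....
  .....
  .....
  .....
  .....
  .....

.....
.....
.....
.....
.....
.....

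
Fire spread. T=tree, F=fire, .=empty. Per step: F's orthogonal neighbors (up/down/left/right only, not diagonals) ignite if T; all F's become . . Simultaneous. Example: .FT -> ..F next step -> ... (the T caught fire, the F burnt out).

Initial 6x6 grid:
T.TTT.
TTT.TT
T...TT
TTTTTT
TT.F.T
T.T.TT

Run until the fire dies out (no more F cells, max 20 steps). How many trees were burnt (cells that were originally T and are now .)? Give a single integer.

Answer: 24

Derivation:
Step 1: +1 fires, +1 burnt (F count now 1)
Step 2: +2 fires, +1 burnt (F count now 2)
Step 3: +3 fires, +2 burnt (F count now 3)
Step 4: +5 fires, +3 burnt (F count now 5)
Step 5: +5 fires, +5 burnt (F count now 5)
Step 6: +4 fires, +5 burnt (F count now 4)
Step 7: +3 fires, +4 burnt (F count now 3)
Step 8: +1 fires, +3 burnt (F count now 1)
Step 9: +0 fires, +1 burnt (F count now 0)
Fire out after step 9
Initially T: 25, now '.': 35
Total burnt (originally-T cells now '.'): 24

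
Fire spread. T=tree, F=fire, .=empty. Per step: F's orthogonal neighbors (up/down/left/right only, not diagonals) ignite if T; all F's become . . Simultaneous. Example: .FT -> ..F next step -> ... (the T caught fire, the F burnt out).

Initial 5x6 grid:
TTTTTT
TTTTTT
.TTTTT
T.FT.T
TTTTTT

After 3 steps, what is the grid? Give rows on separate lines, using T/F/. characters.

Step 1: 3 trees catch fire, 1 burn out
  TTTTTT
  TTTTTT
  .TFTTT
  T..F.T
  TTFTTT
Step 2: 5 trees catch fire, 3 burn out
  TTTTTT
  TTFTTT
  .F.FTT
  T....T
  TF.FTT
Step 3: 6 trees catch fire, 5 burn out
  TTFTTT
  TF.FTT
  ....FT
  T....T
  F...FT

TTFTTT
TF.FTT
....FT
T....T
F...FT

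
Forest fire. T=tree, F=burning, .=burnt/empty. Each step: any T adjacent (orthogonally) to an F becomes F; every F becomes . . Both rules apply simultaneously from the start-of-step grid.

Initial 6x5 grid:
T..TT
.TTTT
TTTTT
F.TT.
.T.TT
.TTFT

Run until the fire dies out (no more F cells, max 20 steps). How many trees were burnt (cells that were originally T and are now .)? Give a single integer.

Answer: 19

Derivation:
Step 1: +4 fires, +2 burnt (F count now 4)
Step 2: +4 fires, +4 burnt (F count now 4)
Step 3: +5 fires, +4 burnt (F count now 5)
Step 4: +3 fires, +5 burnt (F count now 3)
Step 5: +2 fires, +3 burnt (F count now 2)
Step 6: +1 fires, +2 burnt (F count now 1)
Step 7: +0 fires, +1 burnt (F count now 0)
Fire out after step 7
Initially T: 20, now '.': 29
Total burnt (originally-T cells now '.'): 19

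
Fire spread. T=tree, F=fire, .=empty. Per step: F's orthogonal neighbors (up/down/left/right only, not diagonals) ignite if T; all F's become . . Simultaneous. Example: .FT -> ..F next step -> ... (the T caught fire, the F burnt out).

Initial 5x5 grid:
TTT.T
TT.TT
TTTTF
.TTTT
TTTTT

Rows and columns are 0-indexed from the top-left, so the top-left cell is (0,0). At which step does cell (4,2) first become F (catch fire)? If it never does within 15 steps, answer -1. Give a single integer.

Step 1: cell (4,2)='T' (+3 fires, +1 burnt)
Step 2: cell (4,2)='T' (+5 fires, +3 burnt)
Step 3: cell (4,2)='T' (+3 fires, +5 burnt)
Step 4: cell (4,2)='F' (+4 fires, +3 burnt)
  -> target ignites at step 4
Step 5: cell (4,2)='.' (+3 fires, +4 burnt)
Step 6: cell (4,2)='.' (+3 fires, +3 burnt)
Step 7: cell (4,2)='.' (+0 fires, +3 burnt)
  fire out at step 7

4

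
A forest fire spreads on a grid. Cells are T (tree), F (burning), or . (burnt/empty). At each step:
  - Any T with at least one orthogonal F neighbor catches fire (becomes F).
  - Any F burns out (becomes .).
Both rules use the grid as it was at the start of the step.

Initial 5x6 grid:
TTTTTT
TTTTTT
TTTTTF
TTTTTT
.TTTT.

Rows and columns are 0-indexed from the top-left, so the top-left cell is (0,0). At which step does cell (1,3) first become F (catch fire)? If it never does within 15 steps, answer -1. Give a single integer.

Step 1: cell (1,3)='T' (+3 fires, +1 burnt)
Step 2: cell (1,3)='T' (+4 fires, +3 burnt)
Step 3: cell (1,3)='F' (+5 fires, +4 burnt)
  -> target ignites at step 3
Step 4: cell (1,3)='.' (+5 fires, +5 burnt)
Step 5: cell (1,3)='.' (+5 fires, +5 burnt)
Step 6: cell (1,3)='.' (+4 fires, +5 burnt)
Step 7: cell (1,3)='.' (+1 fires, +4 burnt)
Step 8: cell (1,3)='.' (+0 fires, +1 burnt)
  fire out at step 8

3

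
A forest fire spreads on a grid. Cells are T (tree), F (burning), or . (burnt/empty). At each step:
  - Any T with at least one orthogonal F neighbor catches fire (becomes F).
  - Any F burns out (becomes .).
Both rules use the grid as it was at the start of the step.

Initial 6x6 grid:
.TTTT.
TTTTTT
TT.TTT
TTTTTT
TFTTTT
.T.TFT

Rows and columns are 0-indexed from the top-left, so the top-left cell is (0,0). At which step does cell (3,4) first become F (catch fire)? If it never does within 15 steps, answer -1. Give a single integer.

Step 1: cell (3,4)='T' (+7 fires, +2 burnt)
Step 2: cell (3,4)='F' (+6 fires, +7 burnt)
  -> target ignites at step 2
Step 3: cell (3,4)='.' (+5 fires, +6 burnt)
Step 4: cell (3,4)='.' (+6 fires, +5 burnt)
Step 5: cell (3,4)='.' (+4 fires, +6 burnt)
Step 6: cell (3,4)='.' (+1 fires, +4 burnt)
Step 7: cell (3,4)='.' (+0 fires, +1 burnt)
  fire out at step 7

2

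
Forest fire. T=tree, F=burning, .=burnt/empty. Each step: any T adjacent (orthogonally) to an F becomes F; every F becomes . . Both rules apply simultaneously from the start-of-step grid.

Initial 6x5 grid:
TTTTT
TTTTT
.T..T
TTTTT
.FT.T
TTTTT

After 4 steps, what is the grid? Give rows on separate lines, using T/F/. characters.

Step 1: 3 trees catch fire, 1 burn out
  TTTTT
  TTTTT
  .T..T
  TFTTT
  ..F.T
  TFTTT
Step 2: 5 trees catch fire, 3 burn out
  TTTTT
  TTTTT
  .F..T
  F.FTT
  ....T
  F.FTT
Step 3: 3 trees catch fire, 5 burn out
  TTTTT
  TFTTT
  ....T
  ...FT
  ....T
  ...FT
Step 4: 5 trees catch fire, 3 burn out
  TFTTT
  F.FTT
  ....T
  ....F
  ....T
  ....F

TFTTT
F.FTT
....T
....F
....T
....F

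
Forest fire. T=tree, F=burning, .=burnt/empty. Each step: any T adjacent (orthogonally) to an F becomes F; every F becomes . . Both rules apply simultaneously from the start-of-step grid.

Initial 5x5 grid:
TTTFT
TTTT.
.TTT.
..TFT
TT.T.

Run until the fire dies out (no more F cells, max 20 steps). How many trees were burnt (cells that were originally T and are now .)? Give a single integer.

Answer: 14

Derivation:
Step 1: +7 fires, +2 burnt (F count now 7)
Step 2: +3 fires, +7 burnt (F count now 3)
Step 3: +3 fires, +3 burnt (F count now 3)
Step 4: +1 fires, +3 burnt (F count now 1)
Step 5: +0 fires, +1 burnt (F count now 0)
Fire out after step 5
Initially T: 16, now '.': 23
Total burnt (originally-T cells now '.'): 14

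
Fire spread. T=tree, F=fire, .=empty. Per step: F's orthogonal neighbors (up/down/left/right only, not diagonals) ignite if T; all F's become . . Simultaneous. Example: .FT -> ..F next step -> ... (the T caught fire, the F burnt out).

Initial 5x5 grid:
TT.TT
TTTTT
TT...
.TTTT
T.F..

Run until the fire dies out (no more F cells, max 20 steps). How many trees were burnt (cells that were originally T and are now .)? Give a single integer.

Answer: 15

Derivation:
Step 1: +1 fires, +1 burnt (F count now 1)
Step 2: +2 fires, +1 burnt (F count now 2)
Step 3: +2 fires, +2 burnt (F count now 2)
Step 4: +2 fires, +2 burnt (F count now 2)
Step 5: +3 fires, +2 burnt (F count now 3)
Step 6: +2 fires, +3 burnt (F count now 2)
Step 7: +2 fires, +2 burnt (F count now 2)
Step 8: +1 fires, +2 burnt (F count now 1)
Step 9: +0 fires, +1 burnt (F count now 0)
Fire out after step 9
Initially T: 16, now '.': 24
Total burnt (originally-T cells now '.'): 15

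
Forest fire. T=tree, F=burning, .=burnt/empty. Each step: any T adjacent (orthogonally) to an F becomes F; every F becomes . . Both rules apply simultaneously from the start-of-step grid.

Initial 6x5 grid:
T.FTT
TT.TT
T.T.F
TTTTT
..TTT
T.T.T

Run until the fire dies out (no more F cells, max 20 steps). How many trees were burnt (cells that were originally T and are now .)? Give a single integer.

Step 1: +3 fires, +2 burnt (F count now 3)
Step 2: +4 fires, +3 burnt (F count now 4)
Step 3: +3 fires, +4 burnt (F count now 3)
Step 4: +3 fires, +3 burnt (F count now 3)
Step 5: +2 fires, +3 burnt (F count now 2)
Step 6: +1 fires, +2 burnt (F count now 1)
Step 7: +1 fires, +1 burnt (F count now 1)
Step 8: +2 fires, +1 burnt (F count now 2)
Step 9: +0 fires, +2 burnt (F count now 0)
Fire out after step 9
Initially T: 20, now '.': 29
Total burnt (originally-T cells now '.'): 19

Answer: 19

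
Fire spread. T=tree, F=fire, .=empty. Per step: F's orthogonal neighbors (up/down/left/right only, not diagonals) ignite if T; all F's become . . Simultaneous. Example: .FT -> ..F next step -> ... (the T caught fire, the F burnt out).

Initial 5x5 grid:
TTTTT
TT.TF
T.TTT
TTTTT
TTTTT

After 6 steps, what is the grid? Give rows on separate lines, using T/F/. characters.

Step 1: 3 trees catch fire, 1 burn out
  TTTTF
  TT.F.
  T.TTF
  TTTTT
  TTTTT
Step 2: 3 trees catch fire, 3 burn out
  TTTF.
  TT...
  T.TF.
  TTTTF
  TTTTT
Step 3: 4 trees catch fire, 3 burn out
  TTF..
  TT...
  T.F..
  TTTF.
  TTTTF
Step 4: 3 trees catch fire, 4 burn out
  TF...
  TT...
  T....
  TTF..
  TTTF.
Step 5: 4 trees catch fire, 3 burn out
  F....
  TF...
  T....
  TF...
  TTF..
Step 6: 3 trees catch fire, 4 burn out
  .....
  F....
  T....
  F....
  TF...

.....
F....
T....
F....
TF...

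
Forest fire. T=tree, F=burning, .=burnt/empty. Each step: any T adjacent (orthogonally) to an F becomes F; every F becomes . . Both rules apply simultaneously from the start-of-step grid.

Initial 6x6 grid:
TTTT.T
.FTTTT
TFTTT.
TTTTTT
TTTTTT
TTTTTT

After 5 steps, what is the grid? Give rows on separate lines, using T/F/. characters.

Step 1: 5 trees catch fire, 2 burn out
  TFTT.T
  ..FTTT
  F.FTT.
  TFTTTT
  TTTTTT
  TTTTTT
Step 2: 7 trees catch fire, 5 burn out
  F.FT.T
  ...FTT
  ...FT.
  F.FTTT
  TFTTTT
  TTTTTT
Step 3: 7 trees catch fire, 7 burn out
  ...F.T
  ....FT
  ....F.
  ...FTT
  F.FTTT
  TFTTTT
Step 4: 5 trees catch fire, 7 burn out
  .....T
  .....F
  ......
  ....FT
  ...FTT
  F.FTTT
Step 5: 4 trees catch fire, 5 burn out
  .....F
  ......
  ......
  .....F
  ....FT
  ...FTT

.....F
......
......
.....F
....FT
...FTT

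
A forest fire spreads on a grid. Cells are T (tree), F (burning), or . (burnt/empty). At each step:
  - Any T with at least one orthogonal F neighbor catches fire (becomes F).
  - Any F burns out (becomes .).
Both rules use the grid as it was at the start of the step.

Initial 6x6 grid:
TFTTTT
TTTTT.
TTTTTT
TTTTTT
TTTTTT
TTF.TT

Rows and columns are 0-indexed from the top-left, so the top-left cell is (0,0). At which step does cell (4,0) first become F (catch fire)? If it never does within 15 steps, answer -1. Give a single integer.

Step 1: cell (4,0)='T' (+5 fires, +2 burnt)
Step 2: cell (4,0)='T' (+8 fires, +5 burnt)
Step 3: cell (4,0)='F' (+8 fires, +8 burnt)
  -> target ignites at step 3
Step 4: cell (4,0)='.' (+7 fires, +8 burnt)
Step 5: cell (4,0)='.' (+3 fires, +7 burnt)
Step 6: cell (4,0)='.' (+1 fires, +3 burnt)
Step 7: cell (4,0)='.' (+0 fires, +1 burnt)
  fire out at step 7

3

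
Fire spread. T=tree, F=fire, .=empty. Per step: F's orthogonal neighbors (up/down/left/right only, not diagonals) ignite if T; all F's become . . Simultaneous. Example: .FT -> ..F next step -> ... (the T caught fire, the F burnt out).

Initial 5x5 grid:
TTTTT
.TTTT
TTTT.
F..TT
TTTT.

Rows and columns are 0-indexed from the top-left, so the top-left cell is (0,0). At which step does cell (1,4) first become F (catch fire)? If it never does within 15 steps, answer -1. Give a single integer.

Step 1: cell (1,4)='T' (+2 fires, +1 burnt)
Step 2: cell (1,4)='T' (+2 fires, +2 burnt)
Step 3: cell (1,4)='T' (+3 fires, +2 burnt)
Step 4: cell (1,4)='T' (+4 fires, +3 burnt)
Step 5: cell (1,4)='T' (+4 fires, +4 burnt)
Step 6: cell (1,4)='F' (+3 fires, +4 burnt)
  -> target ignites at step 6
Step 7: cell (1,4)='.' (+1 fires, +3 burnt)
Step 8: cell (1,4)='.' (+0 fires, +1 burnt)
  fire out at step 8

6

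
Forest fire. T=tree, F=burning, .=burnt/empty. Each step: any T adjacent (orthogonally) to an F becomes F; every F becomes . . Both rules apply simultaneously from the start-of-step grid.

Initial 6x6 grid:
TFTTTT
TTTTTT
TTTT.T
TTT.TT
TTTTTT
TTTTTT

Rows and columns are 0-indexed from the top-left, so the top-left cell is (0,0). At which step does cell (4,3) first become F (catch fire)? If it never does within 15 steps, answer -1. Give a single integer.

Step 1: cell (4,3)='T' (+3 fires, +1 burnt)
Step 2: cell (4,3)='T' (+4 fires, +3 burnt)
Step 3: cell (4,3)='T' (+5 fires, +4 burnt)
Step 4: cell (4,3)='T' (+6 fires, +5 burnt)
Step 5: cell (4,3)='T' (+4 fires, +6 burnt)
Step 6: cell (4,3)='F' (+4 fires, +4 burnt)
  -> target ignites at step 6
Step 7: cell (4,3)='.' (+3 fires, +4 burnt)
Step 8: cell (4,3)='.' (+3 fires, +3 burnt)
Step 9: cell (4,3)='.' (+1 fires, +3 burnt)
Step 10: cell (4,3)='.' (+0 fires, +1 burnt)
  fire out at step 10

6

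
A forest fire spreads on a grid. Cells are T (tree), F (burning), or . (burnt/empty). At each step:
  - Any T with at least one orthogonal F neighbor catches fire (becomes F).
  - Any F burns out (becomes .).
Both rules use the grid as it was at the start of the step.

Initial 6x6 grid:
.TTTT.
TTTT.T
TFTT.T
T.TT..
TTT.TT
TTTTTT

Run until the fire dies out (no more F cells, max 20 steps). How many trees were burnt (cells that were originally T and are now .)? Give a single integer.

Step 1: +3 fires, +1 burnt (F count now 3)
Step 2: +6 fires, +3 burnt (F count now 6)
Step 3: +5 fires, +6 burnt (F count now 5)
Step 4: +4 fires, +5 burnt (F count now 4)
Step 5: +3 fires, +4 burnt (F count now 3)
Step 6: +1 fires, +3 burnt (F count now 1)
Step 7: +2 fires, +1 burnt (F count now 2)
Step 8: +1 fires, +2 burnt (F count now 1)
Step 9: +0 fires, +1 burnt (F count now 0)
Fire out after step 9
Initially T: 27, now '.': 34
Total burnt (originally-T cells now '.'): 25

Answer: 25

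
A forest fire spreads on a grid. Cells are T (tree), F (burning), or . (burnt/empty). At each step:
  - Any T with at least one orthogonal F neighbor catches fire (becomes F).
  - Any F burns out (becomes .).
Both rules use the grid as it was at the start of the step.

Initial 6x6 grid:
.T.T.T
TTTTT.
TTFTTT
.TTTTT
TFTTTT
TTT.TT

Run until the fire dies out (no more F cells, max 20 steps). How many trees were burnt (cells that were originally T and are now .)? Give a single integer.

Step 1: +8 fires, +2 burnt (F count now 8)
Step 2: +8 fires, +8 burnt (F count now 8)
Step 3: +7 fires, +8 burnt (F count now 7)
Step 4: +3 fires, +7 burnt (F count now 3)
Step 5: +1 fires, +3 burnt (F count now 1)
Step 6: +0 fires, +1 burnt (F count now 0)
Fire out after step 6
Initially T: 28, now '.': 35
Total burnt (originally-T cells now '.'): 27

Answer: 27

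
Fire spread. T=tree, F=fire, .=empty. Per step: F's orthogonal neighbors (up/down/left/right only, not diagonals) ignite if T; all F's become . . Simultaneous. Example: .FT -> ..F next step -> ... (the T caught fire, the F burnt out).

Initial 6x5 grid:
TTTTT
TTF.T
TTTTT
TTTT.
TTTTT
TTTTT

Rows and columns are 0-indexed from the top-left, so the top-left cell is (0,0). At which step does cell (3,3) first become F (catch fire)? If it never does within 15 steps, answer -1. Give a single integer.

Step 1: cell (3,3)='T' (+3 fires, +1 burnt)
Step 2: cell (3,3)='T' (+6 fires, +3 burnt)
Step 3: cell (3,3)='F' (+7 fires, +6 burnt)
  -> target ignites at step 3
Step 4: cell (3,3)='.' (+5 fires, +7 burnt)
Step 5: cell (3,3)='.' (+4 fires, +5 burnt)
Step 6: cell (3,3)='.' (+2 fires, +4 burnt)
Step 7: cell (3,3)='.' (+0 fires, +2 burnt)
  fire out at step 7

3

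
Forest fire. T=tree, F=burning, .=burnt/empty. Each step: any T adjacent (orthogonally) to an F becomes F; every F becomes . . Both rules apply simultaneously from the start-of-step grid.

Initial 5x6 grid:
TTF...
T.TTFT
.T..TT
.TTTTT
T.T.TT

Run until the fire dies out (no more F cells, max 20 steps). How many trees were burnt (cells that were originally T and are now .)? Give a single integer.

Answer: 17

Derivation:
Step 1: +5 fires, +2 burnt (F count now 5)
Step 2: +3 fires, +5 burnt (F count now 3)
Step 3: +4 fires, +3 burnt (F count now 4)
Step 4: +2 fires, +4 burnt (F count now 2)
Step 5: +2 fires, +2 burnt (F count now 2)
Step 6: +1 fires, +2 burnt (F count now 1)
Step 7: +0 fires, +1 burnt (F count now 0)
Fire out after step 7
Initially T: 18, now '.': 29
Total burnt (originally-T cells now '.'): 17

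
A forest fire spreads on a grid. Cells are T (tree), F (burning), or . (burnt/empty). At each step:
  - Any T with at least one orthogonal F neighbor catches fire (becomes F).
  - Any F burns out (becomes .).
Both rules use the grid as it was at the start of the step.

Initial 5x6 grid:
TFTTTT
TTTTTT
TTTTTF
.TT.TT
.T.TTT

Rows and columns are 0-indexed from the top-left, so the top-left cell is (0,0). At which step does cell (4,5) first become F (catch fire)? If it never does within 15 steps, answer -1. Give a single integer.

Step 1: cell (4,5)='T' (+6 fires, +2 burnt)
Step 2: cell (4,5)='F' (+9 fires, +6 burnt)
  -> target ignites at step 2
Step 3: cell (4,5)='.' (+6 fires, +9 burnt)
Step 4: cell (4,5)='.' (+3 fires, +6 burnt)
Step 5: cell (4,5)='.' (+0 fires, +3 burnt)
  fire out at step 5

2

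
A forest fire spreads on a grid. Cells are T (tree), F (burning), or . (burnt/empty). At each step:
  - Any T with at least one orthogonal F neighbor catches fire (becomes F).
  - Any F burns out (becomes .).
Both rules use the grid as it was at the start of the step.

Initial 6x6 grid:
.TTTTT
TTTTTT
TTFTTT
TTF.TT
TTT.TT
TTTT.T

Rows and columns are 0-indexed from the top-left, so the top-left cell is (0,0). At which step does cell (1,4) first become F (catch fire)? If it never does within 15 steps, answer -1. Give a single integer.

Step 1: cell (1,4)='T' (+5 fires, +2 burnt)
Step 2: cell (1,4)='T' (+8 fires, +5 burnt)
Step 3: cell (1,4)='F' (+9 fires, +8 burnt)
  -> target ignites at step 3
Step 4: cell (1,4)='.' (+5 fires, +9 burnt)
Step 5: cell (1,4)='.' (+2 fires, +5 burnt)
Step 6: cell (1,4)='.' (+1 fires, +2 burnt)
Step 7: cell (1,4)='.' (+0 fires, +1 burnt)
  fire out at step 7

3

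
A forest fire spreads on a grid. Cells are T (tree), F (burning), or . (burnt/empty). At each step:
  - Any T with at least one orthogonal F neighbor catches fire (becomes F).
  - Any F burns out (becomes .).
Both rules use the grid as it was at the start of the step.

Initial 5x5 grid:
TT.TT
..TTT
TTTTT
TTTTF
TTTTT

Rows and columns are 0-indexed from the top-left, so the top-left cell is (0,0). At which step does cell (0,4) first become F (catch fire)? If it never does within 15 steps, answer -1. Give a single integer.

Step 1: cell (0,4)='T' (+3 fires, +1 burnt)
Step 2: cell (0,4)='T' (+4 fires, +3 burnt)
Step 3: cell (0,4)='F' (+5 fires, +4 burnt)
  -> target ignites at step 3
Step 4: cell (0,4)='.' (+5 fires, +5 burnt)
Step 5: cell (0,4)='.' (+2 fires, +5 burnt)
Step 6: cell (0,4)='.' (+0 fires, +2 burnt)
  fire out at step 6

3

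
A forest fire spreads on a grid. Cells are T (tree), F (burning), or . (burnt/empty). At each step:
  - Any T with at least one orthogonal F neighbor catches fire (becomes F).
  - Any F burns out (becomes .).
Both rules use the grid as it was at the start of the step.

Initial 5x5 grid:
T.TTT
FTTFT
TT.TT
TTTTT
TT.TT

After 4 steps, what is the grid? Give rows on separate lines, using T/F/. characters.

Step 1: 7 trees catch fire, 2 burn out
  F.TFT
  .FF.F
  FT.FT
  TTTTT
  TT.TT
Step 2: 6 trees catch fire, 7 burn out
  ..F.F
  .....
  .F..F
  FTTFT
  TT.TT
Step 3: 5 trees catch fire, 6 burn out
  .....
  .....
  .....
  .FF.F
  FT.FT
Step 4: 2 trees catch fire, 5 burn out
  .....
  .....
  .....
  .....
  .F..F

.....
.....
.....
.....
.F..F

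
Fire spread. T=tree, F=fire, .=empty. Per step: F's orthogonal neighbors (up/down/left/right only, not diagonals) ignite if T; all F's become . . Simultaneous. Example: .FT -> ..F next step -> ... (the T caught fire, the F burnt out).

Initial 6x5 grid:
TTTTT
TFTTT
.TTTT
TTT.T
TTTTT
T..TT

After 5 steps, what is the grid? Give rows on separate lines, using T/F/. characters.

Step 1: 4 trees catch fire, 1 burn out
  TFTTT
  F.FTT
  .FTTT
  TTT.T
  TTTTT
  T..TT
Step 2: 5 trees catch fire, 4 burn out
  F.FTT
  ...FT
  ..FTT
  TFT.T
  TTTTT
  T..TT
Step 3: 6 trees catch fire, 5 burn out
  ...FT
  ....F
  ...FT
  F.F.T
  TFTTT
  T..TT
Step 4: 4 trees catch fire, 6 burn out
  ....F
  .....
  ....F
  ....T
  F.FTT
  T..TT
Step 5: 3 trees catch fire, 4 burn out
  .....
  .....
  .....
  ....F
  ...FT
  F..TT

.....
.....
.....
....F
...FT
F..TT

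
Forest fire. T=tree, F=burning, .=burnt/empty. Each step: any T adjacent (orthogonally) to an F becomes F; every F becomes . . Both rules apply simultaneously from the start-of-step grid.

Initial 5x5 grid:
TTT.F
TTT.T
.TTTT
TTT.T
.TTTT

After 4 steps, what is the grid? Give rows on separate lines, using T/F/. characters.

Step 1: 1 trees catch fire, 1 burn out
  TTT..
  TTT.F
  .TTTT
  TTT.T
  .TTTT
Step 2: 1 trees catch fire, 1 burn out
  TTT..
  TTT..
  .TTTF
  TTT.T
  .TTTT
Step 3: 2 trees catch fire, 1 burn out
  TTT..
  TTT..
  .TTF.
  TTT.F
  .TTTT
Step 4: 2 trees catch fire, 2 burn out
  TTT..
  TTT..
  .TF..
  TTT..
  .TTTF

TTT..
TTT..
.TF..
TTT..
.TTTF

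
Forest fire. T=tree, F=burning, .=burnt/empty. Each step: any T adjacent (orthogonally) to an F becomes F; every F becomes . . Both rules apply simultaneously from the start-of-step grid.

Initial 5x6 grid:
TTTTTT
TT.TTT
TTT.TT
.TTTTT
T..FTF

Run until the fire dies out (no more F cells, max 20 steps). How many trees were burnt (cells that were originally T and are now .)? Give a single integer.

Answer: 22

Derivation:
Step 1: +3 fires, +2 burnt (F count now 3)
Step 2: +3 fires, +3 burnt (F count now 3)
Step 3: +4 fires, +3 burnt (F count now 4)
Step 4: +3 fires, +4 burnt (F count now 3)
Step 5: +4 fires, +3 burnt (F count now 4)
Step 6: +3 fires, +4 burnt (F count now 3)
Step 7: +2 fires, +3 burnt (F count now 2)
Step 8: +0 fires, +2 burnt (F count now 0)
Fire out after step 8
Initially T: 23, now '.': 29
Total burnt (originally-T cells now '.'): 22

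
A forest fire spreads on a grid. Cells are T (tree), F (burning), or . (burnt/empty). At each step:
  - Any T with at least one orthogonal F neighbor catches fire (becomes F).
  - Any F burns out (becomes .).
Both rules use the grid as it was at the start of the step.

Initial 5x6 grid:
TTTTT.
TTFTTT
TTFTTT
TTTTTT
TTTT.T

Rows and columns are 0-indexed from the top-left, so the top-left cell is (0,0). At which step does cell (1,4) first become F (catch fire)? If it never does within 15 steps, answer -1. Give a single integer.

Step 1: cell (1,4)='T' (+6 fires, +2 burnt)
Step 2: cell (1,4)='F' (+9 fires, +6 burnt)
  -> target ignites at step 2
Step 3: cell (1,4)='.' (+8 fires, +9 burnt)
Step 4: cell (1,4)='.' (+2 fires, +8 burnt)
Step 5: cell (1,4)='.' (+1 fires, +2 burnt)
Step 6: cell (1,4)='.' (+0 fires, +1 burnt)
  fire out at step 6

2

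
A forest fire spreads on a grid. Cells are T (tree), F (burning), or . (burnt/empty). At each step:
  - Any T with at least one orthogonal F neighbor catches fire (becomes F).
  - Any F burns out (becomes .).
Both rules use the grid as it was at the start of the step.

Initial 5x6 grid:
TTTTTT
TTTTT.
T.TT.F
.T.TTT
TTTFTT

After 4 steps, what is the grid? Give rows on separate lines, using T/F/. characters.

Step 1: 4 trees catch fire, 2 burn out
  TTTTTT
  TTTTT.
  T.TT..
  .T.FTF
  TTF.FT
Step 2: 4 trees catch fire, 4 burn out
  TTTTTT
  TTTTT.
  T.TF..
  .T..F.
  TF...F
Step 3: 4 trees catch fire, 4 burn out
  TTTTTT
  TTTFT.
  T.F...
  .F....
  F.....
Step 4: 3 trees catch fire, 4 burn out
  TTTFTT
  TTF.F.
  T.....
  ......
  ......

TTTFTT
TTF.F.
T.....
......
......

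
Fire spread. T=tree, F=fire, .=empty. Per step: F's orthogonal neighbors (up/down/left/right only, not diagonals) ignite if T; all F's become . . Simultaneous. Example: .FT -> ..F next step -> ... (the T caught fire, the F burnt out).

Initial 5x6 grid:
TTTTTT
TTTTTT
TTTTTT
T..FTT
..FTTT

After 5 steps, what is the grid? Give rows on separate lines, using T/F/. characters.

Step 1: 3 trees catch fire, 2 burn out
  TTTTTT
  TTTTTT
  TTTFTT
  T...FT
  ...FTT
Step 2: 5 trees catch fire, 3 burn out
  TTTTTT
  TTTFTT
  TTF.FT
  T....F
  ....FT
Step 3: 6 trees catch fire, 5 burn out
  TTTFTT
  TTF.FT
  TF...F
  T.....
  .....F
Step 4: 5 trees catch fire, 6 burn out
  TTF.FT
  TF...F
  F.....
  T.....
  ......
Step 5: 4 trees catch fire, 5 burn out
  TF...F
  F.....
  ......
  F.....
  ......

TF...F
F.....
......
F.....
......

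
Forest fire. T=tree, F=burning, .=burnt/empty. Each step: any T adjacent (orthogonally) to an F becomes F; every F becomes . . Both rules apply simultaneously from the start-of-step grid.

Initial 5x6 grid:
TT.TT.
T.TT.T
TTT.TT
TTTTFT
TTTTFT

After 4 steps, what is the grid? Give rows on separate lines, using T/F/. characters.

Step 1: 5 trees catch fire, 2 burn out
  TT.TT.
  T.TT.T
  TTT.FT
  TTTF.F
  TTTF.F
Step 2: 3 trees catch fire, 5 burn out
  TT.TT.
  T.TT.T
  TTT..F
  TTF...
  TTF...
Step 3: 4 trees catch fire, 3 burn out
  TT.TT.
  T.TT.F
  TTF...
  TF....
  TF....
Step 4: 4 trees catch fire, 4 burn out
  TT.TT.
  T.FT..
  TF....
  F.....
  F.....

TT.TT.
T.FT..
TF....
F.....
F.....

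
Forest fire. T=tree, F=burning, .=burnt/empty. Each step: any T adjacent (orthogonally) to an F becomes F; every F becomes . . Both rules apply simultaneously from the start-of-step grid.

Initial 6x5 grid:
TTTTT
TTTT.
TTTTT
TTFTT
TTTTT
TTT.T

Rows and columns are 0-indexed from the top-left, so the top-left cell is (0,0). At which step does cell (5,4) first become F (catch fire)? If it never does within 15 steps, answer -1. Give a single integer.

Step 1: cell (5,4)='T' (+4 fires, +1 burnt)
Step 2: cell (5,4)='T' (+8 fires, +4 burnt)
Step 3: cell (5,4)='T' (+8 fires, +8 burnt)
Step 4: cell (5,4)='F' (+5 fires, +8 burnt)
  -> target ignites at step 4
Step 5: cell (5,4)='.' (+2 fires, +5 burnt)
Step 6: cell (5,4)='.' (+0 fires, +2 burnt)
  fire out at step 6

4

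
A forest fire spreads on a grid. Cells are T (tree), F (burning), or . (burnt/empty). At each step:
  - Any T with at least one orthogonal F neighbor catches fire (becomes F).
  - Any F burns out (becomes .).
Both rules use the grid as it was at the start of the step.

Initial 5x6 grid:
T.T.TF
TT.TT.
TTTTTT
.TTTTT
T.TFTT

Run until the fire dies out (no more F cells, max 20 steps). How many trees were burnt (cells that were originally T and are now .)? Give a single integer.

Step 1: +4 fires, +2 burnt (F count now 4)
Step 2: +5 fires, +4 burnt (F count now 5)
Step 3: +5 fires, +5 burnt (F count now 5)
Step 4: +2 fires, +5 burnt (F count now 2)
Step 5: +2 fires, +2 burnt (F count now 2)
Step 6: +1 fires, +2 burnt (F count now 1)
Step 7: +1 fires, +1 burnt (F count now 1)
Step 8: +0 fires, +1 burnt (F count now 0)
Fire out after step 8
Initially T: 22, now '.': 28
Total burnt (originally-T cells now '.'): 20

Answer: 20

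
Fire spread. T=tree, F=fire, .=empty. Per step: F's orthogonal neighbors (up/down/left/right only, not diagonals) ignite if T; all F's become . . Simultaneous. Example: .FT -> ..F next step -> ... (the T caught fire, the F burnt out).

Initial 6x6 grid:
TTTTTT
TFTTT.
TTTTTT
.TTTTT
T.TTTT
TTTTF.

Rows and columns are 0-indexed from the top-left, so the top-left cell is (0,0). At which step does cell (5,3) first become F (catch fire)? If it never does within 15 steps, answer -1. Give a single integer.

Step 1: cell (5,3)='F' (+6 fires, +2 burnt)
  -> target ignites at step 1
Step 2: cell (5,3)='.' (+10 fires, +6 burnt)
Step 3: cell (5,3)='.' (+9 fires, +10 burnt)
Step 4: cell (5,3)='.' (+3 fires, +9 burnt)
Step 5: cell (5,3)='.' (+2 fires, +3 burnt)
Step 6: cell (5,3)='.' (+0 fires, +2 burnt)
  fire out at step 6

1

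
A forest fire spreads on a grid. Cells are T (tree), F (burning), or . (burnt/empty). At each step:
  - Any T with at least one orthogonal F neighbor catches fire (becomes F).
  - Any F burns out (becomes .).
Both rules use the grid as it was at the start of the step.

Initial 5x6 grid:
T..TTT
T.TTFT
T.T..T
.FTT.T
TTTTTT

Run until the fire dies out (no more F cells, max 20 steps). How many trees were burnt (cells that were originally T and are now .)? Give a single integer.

Step 1: +5 fires, +2 burnt (F count now 5)
Step 2: +8 fires, +5 burnt (F count now 8)
Step 3: +2 fires, +8 burnt (F count now 2)
Step 4: +2 fires, +2 burnt (F count now 2)
Step 5: +0 fires, +2 burnt (F count now 0)
Fire out after step 5
Initially T: 20, now '.': 27
Total burnt (originally-T cells now '.'): 17

Answer: 17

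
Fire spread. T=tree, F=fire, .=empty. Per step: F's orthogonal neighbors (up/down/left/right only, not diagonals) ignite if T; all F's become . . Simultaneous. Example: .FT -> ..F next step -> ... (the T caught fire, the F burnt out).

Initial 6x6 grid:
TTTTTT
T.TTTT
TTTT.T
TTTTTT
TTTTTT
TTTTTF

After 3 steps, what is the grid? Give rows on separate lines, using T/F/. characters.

Step 1: 2 trees catch fire, 1 burn out
  TTTTTT
  T.TTTT
  TTTT.T
  TTTTTT
  TTTTTF
  TTTTF.
Step 2: 3 trees catch fire, 2 burn out
  TTTTTT
  T.TTTT
  TTTT.T
  TTTTTF
  TTTTF.
  TTTF..
Step 3: 4 trees catch fire, 3 burn out
  TTTTTT
  T.TTTT
  TTTT.F
  TTTTF.
  TTTF..
  TTF...

TTTTTT
T.TTTT
TTTT.F
TTTTF.
TTTF..
TTF...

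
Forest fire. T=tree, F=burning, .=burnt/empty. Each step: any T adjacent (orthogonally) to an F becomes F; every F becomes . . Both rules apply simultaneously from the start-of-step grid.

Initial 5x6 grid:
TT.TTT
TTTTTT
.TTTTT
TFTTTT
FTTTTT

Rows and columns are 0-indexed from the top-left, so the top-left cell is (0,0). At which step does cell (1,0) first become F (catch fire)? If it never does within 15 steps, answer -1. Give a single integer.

Step 1: cell (1,0)='T' (+4 fires, +2 burnt)
Step 2: cell (1,0)='T' (+4 fires, +4 burnt)
Step 3: cell (1,0)='F' (+6 fires, +4 burnt)
  -> target ignites at step 3
Step 4: cell (1,0)='.' (+5 fires, +6 burnt)
Step 5: cell (1,0)='.' (+4 fires, +5 burnt)
Step 6: cell (1,0)='.' (+2 fires, +4 burnt)
Step 7: cell (1,0)='.' (+1 fires, +2 burnt)
Step 8: cell (1,0)='.' (+0 fires, +1 burnt)
  fire out at step 8

3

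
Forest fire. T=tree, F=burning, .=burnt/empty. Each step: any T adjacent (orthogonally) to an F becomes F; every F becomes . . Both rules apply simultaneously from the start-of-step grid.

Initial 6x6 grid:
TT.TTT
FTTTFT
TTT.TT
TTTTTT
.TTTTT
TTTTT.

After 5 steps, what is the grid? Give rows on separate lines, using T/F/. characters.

Step 1: 7 trees catch fire, 2 burn out
  FT.TFT
  .FTF.F
  FTT.FT
  TTTTTT
  .TTTTT
  TTTTT.
Step 2: 8 trees catch fire, 7 burn out
  .F.F.F
  ..F...
  .FT..F
  FTTTFT
  .TTTTT
  TTTTT.
Step 3: 5 trees catch fire, 8 burn out
  ......
  ......
  ..F...
  .FTF.F
  .TTTFT
  TTTTT.
Step 4: 5 trees catch fire, 5 burn out
  ......
  ......
  ......
  ..F...
  .FTF.F
  TTTTF.
Step 5: 3 trees catch fire, 5 burn out
  ......
  ......
  ......
  ......
  ..F...
  TFTF..

......
......
......
......
..F...
TFTF..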